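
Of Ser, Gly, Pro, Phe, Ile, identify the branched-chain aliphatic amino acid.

Ile

V, L, and I make up the branched-chain aliphatic group.
Of the listed options, only Ile belongs to this group.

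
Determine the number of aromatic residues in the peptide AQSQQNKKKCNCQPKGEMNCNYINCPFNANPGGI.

F, W, and Y each carry an aromatic ring on the side chain.
Matching residues: Y22, F27.

2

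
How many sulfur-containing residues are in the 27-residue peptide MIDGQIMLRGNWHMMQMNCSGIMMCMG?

10

The sulfur-bearing residues are cysteine (–SH) and methionine (–S–CH₃).
Matching residues: M1, M7, M14, M15, M17, C19, M23, M24, C25, M26.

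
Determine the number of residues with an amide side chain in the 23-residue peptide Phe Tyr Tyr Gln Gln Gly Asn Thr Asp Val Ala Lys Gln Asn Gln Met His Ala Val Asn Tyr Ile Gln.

8

Only N (asparagine) and Q (glutamine) carry a side-chain carboxamide.
Matching residues: Gln4, Gln5, Asn7, Gln13, Asn14, Gln15, Asn20, Gln23.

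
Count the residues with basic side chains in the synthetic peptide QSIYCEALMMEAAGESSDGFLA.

Lysine (K), arginine (R), and histidine (H) have basic, nitrogen-containing side chains.
None of the 22 residues belong to this group.

0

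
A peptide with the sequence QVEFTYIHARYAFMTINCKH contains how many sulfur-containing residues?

Only Cys (C) and Met (M) have a sulfur atom in the side chain.
Matching residues: M14, C18.

2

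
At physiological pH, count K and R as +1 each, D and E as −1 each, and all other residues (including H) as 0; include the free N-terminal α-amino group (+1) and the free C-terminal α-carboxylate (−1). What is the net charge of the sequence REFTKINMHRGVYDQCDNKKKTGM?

+3

Positive (K, R): R1, K5, R10, K19, K20, K21 → +6.
Negative (D, E): E2, D14, D17 → −3.
The N-terminus (+1) and C-terminus (−1) cancel.
Net charge = (+6) + (−3) = +3.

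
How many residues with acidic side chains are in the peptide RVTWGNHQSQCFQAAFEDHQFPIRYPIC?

2

Only D (aspartate) and E (glutamate) carry a side-chain carboxylic acid.
Matching residues: E17, D18.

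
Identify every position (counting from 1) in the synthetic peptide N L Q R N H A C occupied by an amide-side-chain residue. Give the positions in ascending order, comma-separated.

1, 3, 5

Only N (asparagine) and Q (glutamine) carry a side-chain carboxamide.
Matching residues: N1, Q3, N5.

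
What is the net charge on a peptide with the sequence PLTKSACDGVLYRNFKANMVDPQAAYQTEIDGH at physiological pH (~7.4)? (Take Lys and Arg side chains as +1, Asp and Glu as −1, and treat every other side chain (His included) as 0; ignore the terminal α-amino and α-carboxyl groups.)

-1

Positive (K, R): K4, R13, K16 → +3.
Negative (D, E): D8, D21, E29, D31 → −4.
Net charge = (+3) + (−4) = −1.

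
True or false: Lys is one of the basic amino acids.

The basic amino acids are Lys (K), Arg (R), and His (H).
Lysine is in this group.

True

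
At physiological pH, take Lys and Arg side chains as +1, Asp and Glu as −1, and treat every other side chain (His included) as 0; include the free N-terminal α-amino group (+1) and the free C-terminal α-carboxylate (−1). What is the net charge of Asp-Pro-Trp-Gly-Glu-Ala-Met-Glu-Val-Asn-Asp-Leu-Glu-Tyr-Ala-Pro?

Positive (K, R): none → +0.
Negative (D, E): Asp1, Glu5, Glu8, Asp11, Glu13 → −5.
The N-terminus (+1) and C-terminus (−1) cancel.
Net charge = (+0) + (−5) = −5.

-5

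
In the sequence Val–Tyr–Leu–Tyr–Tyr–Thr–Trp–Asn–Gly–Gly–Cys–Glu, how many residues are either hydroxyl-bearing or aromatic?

5

Hydroxyl-bearing: S, T, Y. Aromatic: F, W, Y.
Hydroxyl-bearing residues here: Tyr2, Tyr4, Tyr5, Thr6 (4).
Aromatic residues here: Tyr2, Tyr4, Tyr5, Trp7 (4).
Y is in both groups, so the 3 Y residues must not be double-counted.
Total = 4 + 4 − 3 = 5.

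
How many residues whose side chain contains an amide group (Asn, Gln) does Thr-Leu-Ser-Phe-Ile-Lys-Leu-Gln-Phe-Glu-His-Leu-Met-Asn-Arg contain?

2

Matching residues: Gln8, Asn14.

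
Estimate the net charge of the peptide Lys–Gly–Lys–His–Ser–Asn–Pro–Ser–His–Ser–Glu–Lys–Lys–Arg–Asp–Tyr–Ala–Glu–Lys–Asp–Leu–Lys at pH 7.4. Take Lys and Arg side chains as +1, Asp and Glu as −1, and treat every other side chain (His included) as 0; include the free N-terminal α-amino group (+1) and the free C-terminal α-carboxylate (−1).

+3

Positive (K, R): Lys1, Lys3, Lys12, Lys13, Arg14, Lys19, Lys22 → +7.
Negative (D, E): Glu11, Asp15, Glu18, Asp20 → −4.
The N-terminus (+1) and C-terminus (−1) cancel.
Net charge = (+7) + (−4) = +3.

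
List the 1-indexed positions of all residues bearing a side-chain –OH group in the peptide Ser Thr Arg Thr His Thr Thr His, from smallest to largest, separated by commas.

1, 2, 4, 6, 7

S, T, and Y are the three residues with a side-chain hydroxyl.
Matching residues: Ser1, Thr2, Thr4, Thr6, Thr7.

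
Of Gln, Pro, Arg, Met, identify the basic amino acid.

K, R, and H are the three residues with basic side chains (ε-amine, guanidinium, and imidazole respectively).
Of the listed options, only Arg belongs to this group.

Arg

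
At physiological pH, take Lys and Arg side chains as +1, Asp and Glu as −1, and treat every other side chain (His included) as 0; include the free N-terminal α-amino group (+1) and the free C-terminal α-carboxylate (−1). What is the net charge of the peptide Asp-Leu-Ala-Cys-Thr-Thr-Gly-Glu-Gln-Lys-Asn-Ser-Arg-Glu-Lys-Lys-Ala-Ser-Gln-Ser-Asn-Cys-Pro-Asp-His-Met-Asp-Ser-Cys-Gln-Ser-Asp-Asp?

-3

Positive (K, R): Lys10, Arg13, Lys15, Lys16 → +4.
Negative (D, E): Asp1, Glu8, Glu14, Asp24, Asp27, Asp32, Asp33 → −7.
The N-terminus (+1) and C-terminus (−1) cancel.
Net charge = (+4) + (−7) = −3.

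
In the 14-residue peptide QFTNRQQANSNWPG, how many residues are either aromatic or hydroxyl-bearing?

Aromatic: F, W, Y. Hydroxyl-bearing: S, T, Y.
Aromatic residues here: F2, W12 (2).
Hydroxyl-bearing residues here: T3, S10 (2).
(Y belongs to both groups, but none appear in this sequence.) Total = 2 + 2 = 4.

4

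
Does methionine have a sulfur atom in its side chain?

Yes

Cysteine (C, thiol) and methionine (M, thioether) are the two sulfur-containing amino acids.
Methionine is in this group.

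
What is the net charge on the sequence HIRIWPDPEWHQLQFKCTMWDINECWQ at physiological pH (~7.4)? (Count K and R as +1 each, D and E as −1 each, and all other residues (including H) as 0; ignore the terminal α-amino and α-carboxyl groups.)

Positive (K, R): R3, K16 → +2.
Negative (D, E): D7, E9, D21, E24 → −4.
Net charge = (+2) + (−4) = −2.

-2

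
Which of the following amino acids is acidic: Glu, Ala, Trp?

Glu

Only D (aspartate) and E (glutamate) carry a side-chain carboxylic acid.
Of the listed options, only Glu belongs to this group.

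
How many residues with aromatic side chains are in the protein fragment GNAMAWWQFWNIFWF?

F, W, and Y each carry an aromatic ring on the side chain.
Matching residues: W6, W7, F9, W10, F13, W14, F15.

7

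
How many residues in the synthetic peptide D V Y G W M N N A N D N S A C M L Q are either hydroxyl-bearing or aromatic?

3

Hydroxyl-bearing: S, T, Y. Aromatic: F, W, Y.
Hydroxyl-bearing residues here: Y3, S13 (2).
Aromatic residues here: Y3, W5 (2).
Y is in both groups, so the 1 Y residue must not be double-counted.
Total = 2 + 2 − 1 = 3.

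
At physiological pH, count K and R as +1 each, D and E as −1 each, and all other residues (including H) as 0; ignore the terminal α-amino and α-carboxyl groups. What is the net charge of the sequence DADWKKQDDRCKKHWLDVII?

0

Positive (K, R): K5, K6, R10, K12, K13 → +5.
Negative (D, E): D1, D3, D8, D9, D17 → −5.
Net charge = (+5) + (−5) = 0.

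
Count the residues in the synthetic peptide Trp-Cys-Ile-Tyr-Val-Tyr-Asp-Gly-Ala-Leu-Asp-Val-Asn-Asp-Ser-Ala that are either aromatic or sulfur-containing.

4

Aromatic: F, W, Y. Sulfur-containing: C, M.
Aromatic residues here: Trp1, Tyr4, Tyr6 (3).
Sulfur-containing residues here: Cys2 (1).
The two groups share no amino acid, so total = 3 + 1 = 4.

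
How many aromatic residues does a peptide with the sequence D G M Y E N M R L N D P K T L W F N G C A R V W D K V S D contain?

4

F, W, and Y each carry an aromatic ring on the side chain.
Matching residues: Y4, W16, F17, W24.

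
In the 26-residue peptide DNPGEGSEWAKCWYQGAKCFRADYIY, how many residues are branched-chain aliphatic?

1

V, L, and I make up the branched-chain aliphatic group.
Matching residues: I25.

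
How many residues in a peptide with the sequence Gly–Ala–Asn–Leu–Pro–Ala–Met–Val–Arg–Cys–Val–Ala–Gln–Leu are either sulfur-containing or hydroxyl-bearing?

Sulfur-containing: C, M. Hydroxyl-bearing: S, T, Y.
Sulfur-containing residues here: Met7, Cys10 (2).
Hydroxyl-bearing residues here: none (0).
The two groups share no amino acid, so total = 2 + 0 = 2.

2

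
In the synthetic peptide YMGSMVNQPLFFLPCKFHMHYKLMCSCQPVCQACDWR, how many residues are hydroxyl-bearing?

4

Serine (S), threonine (T), and tyrosine (Y) each carry a hydroxyl group on the side chain.
Matching residues: Y1, S4, Y21, S26.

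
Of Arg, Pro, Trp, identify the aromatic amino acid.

F, W, and Y each carry an aromatic ring on the side chain.
Of the listed options, only Trp belongs to this group.

Trp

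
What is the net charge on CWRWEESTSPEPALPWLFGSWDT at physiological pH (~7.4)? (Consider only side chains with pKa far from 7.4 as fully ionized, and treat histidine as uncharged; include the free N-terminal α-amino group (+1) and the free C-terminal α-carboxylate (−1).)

Near pH 7.4, K and R contribute +1 each, D and E contribute −1 each, and every other side chain (His included, as stated) is uncharged.
Positive (K, R): R3 → +1.
Negative (D, E): E5, E6, E11, D22 → −4.
The N-terminus (+1) and C-terminus (−1) cancel.
Net charge = (+1) + (−4) = −3.

-3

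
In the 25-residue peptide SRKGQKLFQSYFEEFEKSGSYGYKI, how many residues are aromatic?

F, W, and Y each carry an aromatic ring on the side chain.
Matching residues: F8, Y11, F12, F15, Y21, Y23.

6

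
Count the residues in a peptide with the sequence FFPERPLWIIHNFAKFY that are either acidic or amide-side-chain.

2

Acidic: D, E. Amide-side-chain: N, Q.
Acidic residues here: E4 (1).
Amide-side-chain residues here: N12 (1).
The two groups share no amino acid, so total = 1 + 1 = 2.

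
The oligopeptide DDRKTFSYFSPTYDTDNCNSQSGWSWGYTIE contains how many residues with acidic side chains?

5

The acidic residues are Asp (D) and Glu (E), whose side chains end in a carboxylate group.
Matching residues: D1, D2, D14, D16, E31.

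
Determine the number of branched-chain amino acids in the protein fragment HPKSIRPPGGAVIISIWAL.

V, L, and I make up the branched-chain aliphatic group.
Matching residues: I5, V12, I13, I14, I16, L19.

6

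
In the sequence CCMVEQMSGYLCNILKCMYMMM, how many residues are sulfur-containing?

Only Cys (C) and Met (M) have a sulfur atom in the side chain.
Matching residues: C1, C2, M3, M7, C12, C17, M18, M20, M21, M22.

10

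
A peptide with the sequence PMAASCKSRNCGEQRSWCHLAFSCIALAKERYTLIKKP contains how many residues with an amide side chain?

The amide-side-chain residues are Asn (N) and Gln (Q).
Matching residues: N10, Q14.

2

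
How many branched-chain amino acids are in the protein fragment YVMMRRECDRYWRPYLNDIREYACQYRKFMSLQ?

4

V, L, and I make up the branched-chain aliphatic group.
Matching residues: V2, L16, I19, L32.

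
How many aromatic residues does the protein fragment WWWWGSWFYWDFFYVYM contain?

F, W, and Y each carry an aromatic ring on the side chain.
Matching residues: W1, W2, W3, W4, W7, F8, Y9, W10, F12, F13, Y14, Y16.

12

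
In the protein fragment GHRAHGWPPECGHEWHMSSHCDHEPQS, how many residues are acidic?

4

The acidic residues are Asp (D) and Glu (E), whose side chains end in a carboxylate group.
Matching residues: E10, E14, D22, E24.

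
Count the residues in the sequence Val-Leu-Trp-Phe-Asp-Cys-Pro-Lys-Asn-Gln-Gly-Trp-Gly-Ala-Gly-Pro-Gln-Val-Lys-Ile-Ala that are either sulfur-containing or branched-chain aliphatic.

5

Sulfur-containing: C, M. Branched-chain aliphatic: I, L, V.
Sulfur-containing residues here: Cys6 (1).
Branched-chain aliphatic residues here: Val1, Leu2, Val18, Ile20 (4).
The two groups share no amino acid, so total = 1 + 4 = 5.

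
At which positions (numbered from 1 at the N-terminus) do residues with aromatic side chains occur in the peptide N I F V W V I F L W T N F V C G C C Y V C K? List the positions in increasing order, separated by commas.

Phenylalanine (F), tryptophan (W), and tyrosine (Y) have aromatic ring side chains.
Matching residues: F3, W5, F8, W10, F13, Y19.

3, 5, 8, 10, 13, 19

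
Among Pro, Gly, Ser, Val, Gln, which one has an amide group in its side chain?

Only N (asparagine) and Q (glutamine) carry a side-chain carboxamide.
Of the listed options, only Gln belongs to this group.

Gln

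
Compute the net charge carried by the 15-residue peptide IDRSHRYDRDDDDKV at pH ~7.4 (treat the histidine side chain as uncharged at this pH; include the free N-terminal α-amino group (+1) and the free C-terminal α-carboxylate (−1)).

Near pH 7.4, K and R contribute +1 each, D and E contribute −1 each, and every other side chain (His included, as stated) is uncharged.
Positive (K, R): R3, R6, R9, K14 → +4.
Negative (D, E): D2, D8, D10, D11, D12, D13 → −6.
The N-terminus (+1) and C-terminus (−1) cancel.
Net charge = (+4) + (−6) = −2.

-2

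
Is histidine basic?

K, R, and H are the three residues with basic side chains (ε-amine, guanidinium, and imidazole respectively).
Histidine is in this group.

Yes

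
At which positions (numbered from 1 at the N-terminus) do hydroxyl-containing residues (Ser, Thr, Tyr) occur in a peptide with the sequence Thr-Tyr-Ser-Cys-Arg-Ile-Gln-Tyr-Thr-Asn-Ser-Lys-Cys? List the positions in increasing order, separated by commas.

1, 2, 3, 8, 9, 11

Matching residues: Thr1, Tyr2, Ser3, Tyr8, Thr9, Ser11.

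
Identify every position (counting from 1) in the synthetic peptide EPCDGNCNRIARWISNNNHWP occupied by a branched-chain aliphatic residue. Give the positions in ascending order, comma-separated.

V, L, and I make up the branched-chain aliphatic group.
Matching residues: I10, I14.

10, 14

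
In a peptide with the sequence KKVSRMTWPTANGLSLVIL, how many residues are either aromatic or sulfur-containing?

2

Aromatic: F, W, Y. Sulfur-containing: C, M.
Aromatic residues here: W8 (1).
Sulfur-containing residues here: M6 (1).
The two groups share no amino acid, so total = 1 + 1 = 2.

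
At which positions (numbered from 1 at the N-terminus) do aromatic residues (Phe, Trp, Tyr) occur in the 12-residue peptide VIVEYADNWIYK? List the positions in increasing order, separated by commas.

5, 9, 11

Matching residues: Y5, W9, Y11.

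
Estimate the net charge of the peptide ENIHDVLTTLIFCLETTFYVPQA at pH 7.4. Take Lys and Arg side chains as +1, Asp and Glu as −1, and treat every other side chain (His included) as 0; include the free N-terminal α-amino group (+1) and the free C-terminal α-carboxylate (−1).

-3

Positive (K, R): none → +0.
Negative (D, E): E1, D5, E15 → −3.
The N-terminus (+1) and C-terminus (−1) cancel.
Net charge = (+0) + (−3) = −3.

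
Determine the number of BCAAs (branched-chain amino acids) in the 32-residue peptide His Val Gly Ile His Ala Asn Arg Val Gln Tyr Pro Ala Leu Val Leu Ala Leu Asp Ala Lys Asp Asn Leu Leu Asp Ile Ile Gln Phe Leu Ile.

13

Valine (V), leucine (L), and isoleucine (I) are the branched-chain amino acids.
Matching residues: Val2, Ile4, Val9, Leu14, Val15, Leu16, Leu18, Leu24, Leu25, Ile27, Ile28, Leu31, Ile32.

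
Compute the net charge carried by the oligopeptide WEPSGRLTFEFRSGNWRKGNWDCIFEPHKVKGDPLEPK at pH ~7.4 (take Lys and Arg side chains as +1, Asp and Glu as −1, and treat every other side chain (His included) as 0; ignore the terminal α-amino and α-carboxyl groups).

Positive (K, R): R6, R12, R17, K18, K29, K31, K38 → +7.
Negative (D, E): E2, E10, D22, E26, D33, E36 → −6.
Net charge = (+7) + (−6) = +1.

+1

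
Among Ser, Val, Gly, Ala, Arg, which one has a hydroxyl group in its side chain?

Serine (S), threonine (T), and tyrosine (Y) each carry a hydroxyl group on the side chain.
Of the listed options, only Ser belongs to this group.

Ser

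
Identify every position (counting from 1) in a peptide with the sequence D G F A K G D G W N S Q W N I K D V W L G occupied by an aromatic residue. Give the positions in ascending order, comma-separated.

3, 9, 13, 19

Matching residues: F3, W9, W13, W19.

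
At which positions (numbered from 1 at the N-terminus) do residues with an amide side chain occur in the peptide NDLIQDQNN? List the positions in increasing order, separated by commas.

1, 5, 7, 8, 9

The amide-side-chain residues are Asn (N) and Gln (Q).
Matching residues: N1, Q5, Q7, N8, N9.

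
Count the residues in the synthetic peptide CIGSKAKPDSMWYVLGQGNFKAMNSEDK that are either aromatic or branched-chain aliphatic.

Aromatic: F, W, Y. Branched-chain aliphatic: I, L, V.
Aromatic residues here: W12, Y13, F20 (3).
Branched-chain aliphatic residues here: I2, V14, L15 (3).
The two groups share no amino acid, so total = 3 + 3 = 6.

6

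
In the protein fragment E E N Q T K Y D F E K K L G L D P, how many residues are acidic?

5

Aspartate (D) and glutamate (E) have carboxylic-acid side chains and are the acidic amino acids.
Matching residues: E1, E2, D8, E10, D16.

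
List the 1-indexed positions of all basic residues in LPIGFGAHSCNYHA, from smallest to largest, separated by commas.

8, 13

K, R, and H are the three residues with basic side chains (ε-amine, guanidinium, and imidazole respectively).
Matching residues: H8, H13.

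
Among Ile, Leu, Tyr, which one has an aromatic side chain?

Tyr

The aromatic amino acids are Phe (F, benzyl), Trp (W, indole), and Tyr (Y, phenol).
Of the listed options, only Tyr belongs to this group.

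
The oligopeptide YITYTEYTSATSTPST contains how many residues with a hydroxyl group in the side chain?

The –OH-bearing residues are Ser, Thr (aliphatic alcohols), and Tyr (phenol).
Matching residues: Y1, T3, Y4, T5, Y7, T8, S9, T11, S12, T13, S15, T16.

12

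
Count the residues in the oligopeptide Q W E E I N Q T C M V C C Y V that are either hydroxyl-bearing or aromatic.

3

Hydroxyl-bearing: S, T, Y. Aromatic: F, W, Y.
Hydroxyl-bearing residues here: T8, Y14 (2).
Aromatic residues here: W2, Y14 (2).
Y is in both groups, so the 1 Y residue must not be double-counted.
Total = 2 + 2 − 1 = 3.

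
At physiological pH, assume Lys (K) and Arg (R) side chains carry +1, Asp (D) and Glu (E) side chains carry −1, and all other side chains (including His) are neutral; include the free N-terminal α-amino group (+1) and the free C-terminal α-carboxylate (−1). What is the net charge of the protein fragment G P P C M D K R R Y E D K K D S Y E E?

Positive (K, R): K7, R8, R9, K13, K14 → +5.
Negative (D, E): D6, E11, D12, D15, E18, E19 → −6.
The N-terminus (+1) and C-terminus (−1) cancel.
Net charge = (+5) + (−6) = −1.

-1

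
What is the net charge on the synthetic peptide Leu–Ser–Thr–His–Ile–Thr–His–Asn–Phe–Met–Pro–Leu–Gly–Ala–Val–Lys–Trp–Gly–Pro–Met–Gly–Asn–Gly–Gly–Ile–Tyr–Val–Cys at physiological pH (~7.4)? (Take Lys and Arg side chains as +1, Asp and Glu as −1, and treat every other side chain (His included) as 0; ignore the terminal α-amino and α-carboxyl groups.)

+1

Positive (K, R): Lys16 → +1.
Negative (D, E): none → −0.
Net charge = (+1) + (−0) = +1.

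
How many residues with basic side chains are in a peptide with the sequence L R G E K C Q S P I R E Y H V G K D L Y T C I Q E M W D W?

5

K, R, and H are the three residues with basic side chains (ε-amine, guanidinium, and imidazole respectively).
Matching residues: R2, K5, R11, H14, K17.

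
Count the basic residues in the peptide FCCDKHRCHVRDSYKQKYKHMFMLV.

9

K, R, and H are the three residues with basic side chains (ε-amine, guanidinium, and imidazole respectively).
Matching residues: K5, H6, R7, H9, R11, K15, K17, K19, H20.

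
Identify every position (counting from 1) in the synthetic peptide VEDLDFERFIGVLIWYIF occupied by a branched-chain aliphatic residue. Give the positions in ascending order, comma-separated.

Matching residues: V1, L4, I10, V12, L13, I14, I17.

1, 4, 10, 12, 13, 14, 17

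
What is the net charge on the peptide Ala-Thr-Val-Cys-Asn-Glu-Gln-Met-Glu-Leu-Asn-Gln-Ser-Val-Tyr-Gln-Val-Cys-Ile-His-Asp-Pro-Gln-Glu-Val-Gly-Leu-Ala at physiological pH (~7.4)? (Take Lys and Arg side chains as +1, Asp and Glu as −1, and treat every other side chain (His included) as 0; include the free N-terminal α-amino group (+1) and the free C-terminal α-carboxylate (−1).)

-4

Positive (K, R): none → +0.
Negative (D, E): Glu6, Glu9, Asp21, Glu24 → −4.
The N-terminus (+1) and C-terminus (−1) cancel.
Net charge = (+0) + (−4) = −4.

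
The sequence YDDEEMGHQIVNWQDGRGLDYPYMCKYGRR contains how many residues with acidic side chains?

6

The acidic residues are Asp (D) and Glu (E), whose side chains end in a carboxylate group.
Matching residues: D2, D3, E4, E5, D15, D20.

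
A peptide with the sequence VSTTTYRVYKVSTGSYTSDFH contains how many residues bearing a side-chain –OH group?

S, T, and Y are the three residues with a side-chain hydroxyl.
Matching residues: S2, T3, T4, T5, Y6, Y9, S12, T13, S15, Y16, T17, S18.

12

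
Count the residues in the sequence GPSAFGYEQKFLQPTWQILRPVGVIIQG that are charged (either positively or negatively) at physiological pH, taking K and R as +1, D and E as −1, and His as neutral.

Charged side chains at pH ~7.4: K, R (positive); D, E (negative).
Matching residues: E8, K10, R20.

3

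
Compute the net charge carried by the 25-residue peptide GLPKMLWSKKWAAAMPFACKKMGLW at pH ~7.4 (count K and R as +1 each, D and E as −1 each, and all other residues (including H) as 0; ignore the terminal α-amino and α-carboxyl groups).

+5

Positive (K, R): K4, K9, K10, K20, K21 → +5.
Negative (D, E): none → −0.
Net charge = (+5) + (−0) = +5.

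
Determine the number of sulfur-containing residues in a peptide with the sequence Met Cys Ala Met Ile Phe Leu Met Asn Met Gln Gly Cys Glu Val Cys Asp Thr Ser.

7

The sulfur-bearing residues are cysteine (–SH) and methionine (–S–CH₃).
Matching residues: Met1, Cys2, Met4, Met8, Met10, Cys13, Cys16.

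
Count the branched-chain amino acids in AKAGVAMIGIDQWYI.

4

The BCAAs are Val, Leu, and Ile — aliphatic side chains with a branch point.
Matching residues: V5, I8, I10, I15.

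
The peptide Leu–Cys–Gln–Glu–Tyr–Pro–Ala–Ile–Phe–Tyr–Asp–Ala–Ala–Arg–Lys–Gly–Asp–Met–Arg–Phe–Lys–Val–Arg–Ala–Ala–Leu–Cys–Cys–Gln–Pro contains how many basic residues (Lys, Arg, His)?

5

Matching residues: Arg14, Lys15, Arg19, Lys21, Arg23.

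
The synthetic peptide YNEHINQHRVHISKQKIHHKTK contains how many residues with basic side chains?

K, R, and H are the three residues with basic side chains (ε-amine, guanidinium, and imidazole respectively).
Matching residues: H4, H8, R9, H11, K14, K16, H18, H19, K20, K22.

10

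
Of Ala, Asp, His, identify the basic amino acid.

His

The basic amino acids are Lys (K), Arg (R), and His (H).
Of the listed options, only His belongs to this group.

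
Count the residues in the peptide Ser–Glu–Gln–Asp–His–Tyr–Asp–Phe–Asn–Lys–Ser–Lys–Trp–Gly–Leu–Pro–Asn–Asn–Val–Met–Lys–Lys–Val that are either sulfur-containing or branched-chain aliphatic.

Sulfur-containing: C, M. Branched-chain aliphatic: I, L, V.
Sulfur-containing residues here: Met20 (1).
Branched-chain aliphatic residues here: Leu15, Val19, Val23 (3).
The two groups share no amino acid, so total = 1 + 3 = 4.

4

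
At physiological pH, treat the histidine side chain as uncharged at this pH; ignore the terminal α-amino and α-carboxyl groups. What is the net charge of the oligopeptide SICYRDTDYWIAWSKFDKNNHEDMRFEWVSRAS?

Near pH 7.4, K and R contribute +1 each, D and E contribute −1 each, and every other side chain (His included, as stated) is uncharged.
Positive (K, R): R5, K15, K18, R25, R31 → +5.
Negative (D, E): D6, D8, D17, E22, D23, E27 → −6.
Net charge = (+5) + (−6) = −1.

-1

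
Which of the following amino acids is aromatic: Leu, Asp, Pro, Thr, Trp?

Trp

The aromatic amino acids are Phe (F, benzyl), Trp (W, indole), and Tyr (Y, phenol).
Of the listed options, only Trp belongs to this group.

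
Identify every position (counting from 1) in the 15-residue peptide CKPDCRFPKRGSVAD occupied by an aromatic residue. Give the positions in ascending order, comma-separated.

F, W, and Y each carry an aromatic ring on the side chain.
Matching residues: F7.

7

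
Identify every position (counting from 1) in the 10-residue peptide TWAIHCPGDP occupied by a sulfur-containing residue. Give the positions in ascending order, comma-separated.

6

Only Cys (C) and Met (M) have a sulfur atom in the side chain.
Matching residues: C6.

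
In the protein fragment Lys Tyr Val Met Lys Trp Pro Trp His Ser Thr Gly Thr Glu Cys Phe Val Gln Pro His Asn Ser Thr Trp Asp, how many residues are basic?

K, R, and H are the three residues with basic side chains (ε-amine, guanidinium, and imidazole respectively).
Matching residues: Lys1, Lys5, His9, His20.

4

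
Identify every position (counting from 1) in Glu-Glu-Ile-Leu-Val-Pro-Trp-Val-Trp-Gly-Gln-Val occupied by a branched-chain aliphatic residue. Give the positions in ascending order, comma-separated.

The BCAAs are Val, Leu, and Ile — aliphatic side chains with a branch point.
Matching residues: Ile3, Leu4, Val5, Val8, Val12.

3, 4, 5, 8, 12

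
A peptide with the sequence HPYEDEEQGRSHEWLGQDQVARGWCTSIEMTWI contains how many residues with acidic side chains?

7

Only D (aspartate) and E (glutamate) carry a side-chain carboxylic acid.
Matching residues: E4, D5, E6, E7, E13, D18, E29.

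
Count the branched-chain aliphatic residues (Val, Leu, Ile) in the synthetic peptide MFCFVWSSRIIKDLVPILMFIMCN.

Matching residues: V5, I10, I11, L14, V15, I17, L18, I21.

8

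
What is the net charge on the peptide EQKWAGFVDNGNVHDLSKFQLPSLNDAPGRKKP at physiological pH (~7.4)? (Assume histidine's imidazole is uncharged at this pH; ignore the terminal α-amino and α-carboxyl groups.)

+1

At pH ~7.4 the Lys and Arg side chains are protonated (+1), the Asp and Glu side chains are deprotonated (−1), and with His taken as neutral all other side chains carry no charge.
Positive (K, R): K3, K18, R30, K31, K32 → +5.
Negative (D, E): E1, D9, D15, D26 → −4.
Net charge = (+5) + (−4) = +1.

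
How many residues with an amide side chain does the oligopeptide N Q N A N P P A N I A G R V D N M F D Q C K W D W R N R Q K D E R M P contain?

9

Only N (asparagine) and Q (glutamine) carry a side-chain carboxamide.
Matching residues: N1, Q2, N3, N5, N9, N16, Q20, N27, Q29.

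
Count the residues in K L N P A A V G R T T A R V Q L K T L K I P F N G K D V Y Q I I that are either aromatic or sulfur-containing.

2

Aromatic: F, W, Y. Sulfur-containing: C, M.
Aromatic residues here: F23, Y29 (2).
Sulfur-containing residues here: none (0).
The two groups share no amino acid, so total = 2 + 0 = 2.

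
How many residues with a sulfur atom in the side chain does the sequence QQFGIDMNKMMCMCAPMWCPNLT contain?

8

Only Cys (C) and Met (M) have a sulfur atom in the side chain.
Matching residues: M7, M10, M11, C12, M13, C14, M17, C19.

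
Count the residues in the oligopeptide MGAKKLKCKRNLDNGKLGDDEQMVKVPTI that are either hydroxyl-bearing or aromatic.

1

Hydroxyl-bearing: S, T, Y. Aromatic: F, W, Y.
Hydroxyl-bearing residues here: T28 (1).
Aromatic residues here: none (0).
(Y belongs to both groups, but none appear in this sequence.) Total = 1 + 0 = 1.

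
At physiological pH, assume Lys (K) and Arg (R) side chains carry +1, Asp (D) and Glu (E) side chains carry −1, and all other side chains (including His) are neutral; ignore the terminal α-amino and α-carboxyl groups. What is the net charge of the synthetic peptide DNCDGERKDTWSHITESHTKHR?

Positive (K, R): R7, K8, K20, R22 → +4.
Negative (D, E): D1, D4, E6, D9, E16 → −5.
Net charge = (+4) + (−5) = −1.

-1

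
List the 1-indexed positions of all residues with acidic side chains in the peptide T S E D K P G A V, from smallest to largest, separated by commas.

Only D (aspartate) and E (glutamate) carry a side-chain carboxylic acid.
Matching residues: E3, D4.

3, 4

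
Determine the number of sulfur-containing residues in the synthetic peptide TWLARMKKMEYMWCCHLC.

6

Only Cys (C) and Met (M) have a sulfur atom in the side chain.
Matching residues: M6, M9, M12, C14, C15, C18.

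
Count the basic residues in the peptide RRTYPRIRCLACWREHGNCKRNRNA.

9

Lysine (K), arginine (R), and histidine (H) have basic, nitrogen-containing side chains.
Matching residues: R1, R2, R6, R8, R14, H16, K20, R21, R23.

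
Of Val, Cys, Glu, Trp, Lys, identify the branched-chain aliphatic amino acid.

Val

Valine (V), leucine (L), and isoleucine (I) are the branched-chain amino acids.
Of the listed options, only Val belongs to this group.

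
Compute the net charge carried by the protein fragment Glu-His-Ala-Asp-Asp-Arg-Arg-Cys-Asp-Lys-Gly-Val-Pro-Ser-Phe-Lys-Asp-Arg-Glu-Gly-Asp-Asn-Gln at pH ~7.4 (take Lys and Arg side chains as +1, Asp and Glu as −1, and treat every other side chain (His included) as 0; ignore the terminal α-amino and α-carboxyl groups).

Positive (K, R): Arg6, Arg7, Lys10, Lys16, Arg18 → +5.
Negative (D, E): Glu1, Asp4, Asp5, Asp9, Asp17, Glu19, Asp21 → −7.
Net charge = (+5) + (−7) = −2.

-2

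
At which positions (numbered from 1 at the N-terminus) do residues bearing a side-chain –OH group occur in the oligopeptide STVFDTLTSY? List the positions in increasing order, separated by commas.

Serine (S), threonine (T), and tyrosine (Y) each carry a hydroxyl group on the side chain.
Matching residues: S1, T2, T6, T8, S9, Y10.

1, 2, 6, 8, 9, 10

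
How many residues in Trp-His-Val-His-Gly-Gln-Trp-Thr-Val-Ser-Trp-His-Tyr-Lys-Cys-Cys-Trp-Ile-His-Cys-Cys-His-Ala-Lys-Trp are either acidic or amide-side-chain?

1

Acidic: D, E. Amide-side-chain: N, Q.
Acidic residues here: none (0).
Amide-side-chain residues here: Gln6 (1).
The two groups share no amino acid, so total = 0 + 1 = 1.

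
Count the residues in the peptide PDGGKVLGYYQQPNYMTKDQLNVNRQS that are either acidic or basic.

5

Acidic: D, E. Basic: H, K, R.
Acidic residues here: D2, D19 (2).
Basic residues here: K5, K18, R25 (3).
The two groups share no amino acid, so total = 2 + 3 = 5.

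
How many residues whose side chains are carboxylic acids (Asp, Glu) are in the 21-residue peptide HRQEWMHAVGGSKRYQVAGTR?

1

Matching residues: E4.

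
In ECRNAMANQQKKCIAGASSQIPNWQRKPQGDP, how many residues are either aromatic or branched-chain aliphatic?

Aromatic: F, W, Y. Branched-chain aliphatic: I, L, V.
Aromatic residues here: W24 (1).
Branched-chain aliphatic residues here: I14, I21 (2).
The two groups share no amino acid, so total = 1 + 2 = 3.

3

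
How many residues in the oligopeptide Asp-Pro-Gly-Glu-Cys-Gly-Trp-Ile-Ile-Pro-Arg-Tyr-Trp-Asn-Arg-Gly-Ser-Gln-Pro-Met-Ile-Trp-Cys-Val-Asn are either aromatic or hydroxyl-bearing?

5

Aromatic: F, W, Y. Hydroxyl-bearing: S, T, Y.
Aromatic residues here: Trp7, Tyr12, Trp13, Trp22 (4).
Hydroxyl-bearing residues here: Tyr12, Ser17 (2).
Y is in both groups, so the 1 Y residue must not be double-counted.
Total = 4 + 2 − 1 = 5.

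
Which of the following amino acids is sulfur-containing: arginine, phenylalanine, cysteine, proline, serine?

cysteine

Only Cys (C) and Met (M) have a sulfur atom in the side chain.
Of the listed options, only cysteine belongs to this group.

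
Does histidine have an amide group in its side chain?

Asparagine (N) and glutamine (Q) have uncharged amide side chains.
Histidine is not in this group.

No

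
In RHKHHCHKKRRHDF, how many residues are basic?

11

The basic amino acids are Lys (K), Arg (R), and His (H).
Matching residues: R1, H2, K3, H4, H5, H7, K8, K9, R10, R11, H12.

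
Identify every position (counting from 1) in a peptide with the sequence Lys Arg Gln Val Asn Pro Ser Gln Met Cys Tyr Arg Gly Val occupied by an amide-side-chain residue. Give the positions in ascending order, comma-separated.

Only N (asparagine) and Q (glutamine) carry a side-chain carboxamide.
Matching residues: Gln3, Asn5, Gln8.

3, 5, 8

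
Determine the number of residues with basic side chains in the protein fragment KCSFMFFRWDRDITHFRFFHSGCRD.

7

K, R, and H are the three residues with basic side chains (ε-amine, guanidinium, and imidazole respectively).
Matching residues: K1, R8, R11, H15, R17, H20, R24.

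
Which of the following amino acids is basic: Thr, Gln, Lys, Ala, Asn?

Lysine (K), arginine (R), and histidine (H) have basic, nitrogen-containing side chains.
Of the listed options, only Lys belongs to this group.

Lys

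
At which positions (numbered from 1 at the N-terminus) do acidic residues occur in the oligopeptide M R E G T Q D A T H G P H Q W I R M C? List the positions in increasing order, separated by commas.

Aspartate (D) and glutamate (E) have carboxylic-acid side chains and are the acidic amino acids.
Matching residues: E3, D7.

3, 7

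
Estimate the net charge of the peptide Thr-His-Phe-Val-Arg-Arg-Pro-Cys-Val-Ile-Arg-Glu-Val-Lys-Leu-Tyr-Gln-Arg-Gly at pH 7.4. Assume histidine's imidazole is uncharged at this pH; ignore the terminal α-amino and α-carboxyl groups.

+4

At pH ~7.4 the Lys and Arg side chains are protonated (+1), the Asp and Glu side chains are deprotonated (−1), and with His taken as neutral all other side chains carry no charge.
Positive (K, R): Arg5, Arg6, Arg11, Lys14, Arg18 → +5.
Negative (D, E): Glu12 → −1.
Net charge = (+5) + (−1) = +4.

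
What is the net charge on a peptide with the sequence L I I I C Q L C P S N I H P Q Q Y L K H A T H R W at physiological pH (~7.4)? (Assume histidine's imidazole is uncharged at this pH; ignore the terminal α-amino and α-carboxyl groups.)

Near pH 7.4, K and R contribute +1 each, D and E contribute −1 each, and every other side chain (His included, as stated) is uncharged.
Positive (K, R): K19, R24 → +2.
Negative (D, E): none → −0.
Net charge = (+2) + (−0) = +2.

+2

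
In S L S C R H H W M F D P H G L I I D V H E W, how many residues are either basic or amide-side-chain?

Basic: H, K, R. Amide-side-chain: N, Q.
Basic residues here: R5, H6, H7, H13, H20 (5).
Amide-side-chain residues here: none (0).
The two groups share no amino acid, so total = 5 + 0 = 5.

5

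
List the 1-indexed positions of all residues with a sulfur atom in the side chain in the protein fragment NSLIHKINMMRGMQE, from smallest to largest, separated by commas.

9, 10, 13

The sulfur-bearing residues are cysteine (–SH) and methionine (–S–CH₃).
Matching residues: M9, M10, M13.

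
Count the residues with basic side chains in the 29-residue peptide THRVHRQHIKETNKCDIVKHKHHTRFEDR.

The basic amino acids are Lys (K), Arg (R), and His (H).
Matching residues: H2, R3, H5, R6, H8, K10, K14, K19, H20, K21, H22, H23, R25, R29.

14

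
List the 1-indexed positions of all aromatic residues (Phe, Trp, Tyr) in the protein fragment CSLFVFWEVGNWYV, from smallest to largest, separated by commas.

Matching residues: F4, F6, W7, W12, Y13.

4, 6, 7, 12, 13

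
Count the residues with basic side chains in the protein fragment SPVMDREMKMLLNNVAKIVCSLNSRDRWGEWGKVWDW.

K, R, and H are the three residues with basic side chains (ε-amine, guanidinium, and imidazole respectively).
Matching residues: R6, K9, K17, R25, R27, K33.

6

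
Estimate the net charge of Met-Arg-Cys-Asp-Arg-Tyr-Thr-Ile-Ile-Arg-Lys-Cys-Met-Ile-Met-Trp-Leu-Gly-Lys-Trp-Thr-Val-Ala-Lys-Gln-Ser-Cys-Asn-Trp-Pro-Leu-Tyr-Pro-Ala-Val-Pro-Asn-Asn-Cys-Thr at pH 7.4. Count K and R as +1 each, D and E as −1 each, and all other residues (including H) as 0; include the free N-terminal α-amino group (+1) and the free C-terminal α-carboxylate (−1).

+5

Positive (K, R): Arg2, Arg5, Arg10, Lys11, Lys19, Lys24 → +6.
Negative (D, E): Asp4 → −1.
The N-terminus (+1) and C-terminus (−1) cancel.
Net charge = (+6) + (−1) = +5.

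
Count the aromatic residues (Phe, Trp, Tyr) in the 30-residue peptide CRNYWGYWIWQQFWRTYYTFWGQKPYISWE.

13

Matching residues: Y4, W5, Y7, W8, W10, F13, W14, Y17, Y18, F20, W21, Y26, W29.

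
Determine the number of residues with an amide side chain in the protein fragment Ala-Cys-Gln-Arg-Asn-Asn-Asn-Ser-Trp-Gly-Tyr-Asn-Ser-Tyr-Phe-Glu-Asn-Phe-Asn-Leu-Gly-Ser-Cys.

7

Asparagine (N) and glutamine (Q) have uncharged amide side chains.
Matching residues: Gln3, Asn5, Asn6, Asn7, Asn12, Asn17, Asn19.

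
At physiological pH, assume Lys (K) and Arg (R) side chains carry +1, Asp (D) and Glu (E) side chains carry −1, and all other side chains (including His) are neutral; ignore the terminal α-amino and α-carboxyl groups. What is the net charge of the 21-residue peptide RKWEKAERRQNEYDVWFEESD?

Positive (K, R): R1, K2, K5, R8, R9 → +5.
Negative (D, E): E4, E7, E12, D14, E18, E19, D21 → −7.
Net charge = (+5) + (−7) = −2.

-2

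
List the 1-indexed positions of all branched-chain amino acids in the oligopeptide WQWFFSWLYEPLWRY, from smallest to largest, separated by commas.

Valine (V), leucine (L), and isoleucine (I) are the branched-chain amino acids.
Matching residues: L8, L12.

8, 12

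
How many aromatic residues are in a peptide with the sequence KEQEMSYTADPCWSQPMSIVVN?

F, W, and Y each carry an aromatic ring on the side chain.
Matching residues: Y7, W13.

2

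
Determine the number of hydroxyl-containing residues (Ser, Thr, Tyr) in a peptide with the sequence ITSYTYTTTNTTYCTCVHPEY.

13

Matching residues: T2, S3, Y4, T5, Y6, T7, T8, T9, T11, T12, Y13, T15, Y21.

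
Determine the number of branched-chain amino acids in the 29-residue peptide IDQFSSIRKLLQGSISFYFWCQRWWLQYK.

Valine (V), leucine (L), and isoleucine (I) are the branched-chain amino acids.
Matching residues: I1, I7, L10, L11, I15, L26.

6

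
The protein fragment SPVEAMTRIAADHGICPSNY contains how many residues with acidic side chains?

Aspartate (D) and glutamate (E) have carboxylic-acid side chains and are the acidic amino acids.
Matching residues: E4, D12.

2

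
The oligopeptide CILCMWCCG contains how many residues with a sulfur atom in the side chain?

The sulfur-bearing residues are cysteine (–SH) and methionine (–S–CH₃).
Matching residues: C1, C4, M5, C7, C8.

5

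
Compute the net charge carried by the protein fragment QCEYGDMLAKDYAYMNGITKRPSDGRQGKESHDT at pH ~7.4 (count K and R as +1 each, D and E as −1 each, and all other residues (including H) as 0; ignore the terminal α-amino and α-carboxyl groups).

-1

Positive (K, R): K10, K20, R21, R26, K29 → +5.
Negative (D, E): E3, D6, D11, D24, E30, D33 → −6.
Net charge = (+5) + (−6) = −1.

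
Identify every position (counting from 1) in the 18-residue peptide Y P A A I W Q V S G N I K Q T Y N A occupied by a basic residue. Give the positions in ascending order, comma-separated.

13

K, R, and H are the three residues with basic side chains (ε-amine, guanidinium, and imidazole respectively).
Matching residues: K13.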